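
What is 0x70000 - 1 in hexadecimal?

The trailing 4 digits are 0, so subtracting 1 borrows through: they become F and the next digit up decrements.

0x6FFFF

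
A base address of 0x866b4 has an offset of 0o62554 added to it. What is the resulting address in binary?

0b10001100110000100000

0x866b4 = 0b10000110011010110100 in binary.
0o62554 = 0b110010101101100 in binary.
Add column by column in base 2, right to left:
  0+0 = 0
  0+0 = 0
  1+1 = 0 carry 1
  0+1+1 = 0 carry 1
  1+0+1 = 0 carry 1
  1+1+1 = 1 carry 1
  0+1+1 = 0 carry 1
  1+0+1 = 0 carry 1
  0+1+1 = 0 carry 1
  1+0+1 = 0 carry 1
  1+1+1 = 1 carry 1
  0+0+1 = 1
  0+0 = 0
  1+1 = 0 carry 1
  1+1+1 = 1 carry 1
  0+0+1 = 1
  0+0 = 0
  0+0 = 0
  0+0 = 0
  1+0 = 1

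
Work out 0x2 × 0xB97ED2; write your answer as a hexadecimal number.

0x172FDA4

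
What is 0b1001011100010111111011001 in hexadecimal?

0x12E2FD9

Group the bits into nibbles: 0001 0010 1110 0010 1111 1101 1001 → 12E2FD9.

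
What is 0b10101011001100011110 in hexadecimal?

0xAB31E

Group the bits into nibbles: 1010 1011 0011 0001 1110 → AB31E.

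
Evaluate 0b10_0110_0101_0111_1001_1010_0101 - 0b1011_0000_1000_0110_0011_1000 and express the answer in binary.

Subtract column by column in base 2:
  1-0 → 1
  0-0 → 0
  1-0 → 1
  0-1 → 1 (borrow)
  0-1-1 → 0 (borrow)
  1-1-1 → 1 (borrow)
  0-0-1 → 1 (borrow)
  1-0-1 → 0
  1-0 → 1
  0-1 → 1 (borrow)
  0-1-1 → 0 (borrow)
  1-0-1 → 0
  1-0 → 1
  1-0 → 1
  1-0 → 1
  0-1 → 1 (borrow)
  1-0-1 → 0
  0-0 → 0
  1-0 → 1
  0-0 → 0
  0-1 → 1 (borrow)
  1-1-1 → 1 (borrow)
  1-0-1 → 0
  0-1 → 1 (borrow)
  0-0-1 → 1 (borrow)
  1-0-1 → 0

0b1101101001111001101101101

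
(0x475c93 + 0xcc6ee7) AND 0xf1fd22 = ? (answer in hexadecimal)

0x11c922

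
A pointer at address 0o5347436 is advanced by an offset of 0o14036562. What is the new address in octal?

0o21406220

Add column by column in base 8, right to left:
  6+2 = 0 carry 1
  3+6+1 = 2 carry 1
  4+5+1 = 2 carry 1
  7+6+1 = 6 carry 1
  4+3+1 = 0 carry 1
  3+0+1 = 4
  5+4 = 1 carry 1
  0+1+1 = 2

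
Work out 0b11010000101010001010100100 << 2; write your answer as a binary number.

0b1101000010101000101010010000

Left shift by 2: append 2 zero bits.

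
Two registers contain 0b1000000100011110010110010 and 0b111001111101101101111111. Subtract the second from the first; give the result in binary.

0b110100110000100110011

Subtract column by column in base 2:
  0-1 → 1 (borrow)
  1-1-1 → 1 (borrow)
  0-1-1 → 0 (borrow)
  0-1-1 → 0 (borrow)
  1-1-1 → 1 (borrow)
  1-1-1 → 1 (borrow)
  0-1-1 → 0 (borrow)
  1-0-1 → 0
  0-1 → 1 (borrow)
  0-1-1 → 0 (borrow)
  1-0-1 → 0
  1-1 → 0
  1-1 → 0
  1-0 → 1
  0-1 → 1 (borrow)
  0-1-1 → 0 (borrow)
  0-1-1 → 0 (borrow)
  1-1-1 → 1 (borrow)
  0-1-1 → 0 (borrow)
  0-0-1 → 1 (borrow)
  0-0-1 → 1 (borrow)
  0-1-1 → 0 (borrow)
  0-1-1 → 0 (borrow)
  0-1-1 → 0 (borrow)
  1-0-1 → 0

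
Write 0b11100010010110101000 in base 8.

0o3422650

Group the bits in threes: 011 100 010 010 110 101 000 → 3422650.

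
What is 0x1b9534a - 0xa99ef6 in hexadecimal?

Subtract column by column in base 16:
  a-6 → 4
  4-f → 5 (borrow)
  3-e-1 → 4 (borrow)
  5-9-1 → b (borrow)
  9-9-1 → f (borrow)
  b-a-1 → 0
  1-0 → 1

0x10fb454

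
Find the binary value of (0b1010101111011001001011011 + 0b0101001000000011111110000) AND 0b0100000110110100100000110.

0b100000110010100000000010

Add column by column in base 2, right to left:
  1+0 = 1
  1+0 = 1
  0+0 = 0
  1+0 = 1
  1+1 = 0 carry 1
  0+1+1 = 0 carry 1
  1+1+1 = 1 carry 1
  0+1+1 = 0 carry 1
  0+1+1 = 0 carry 1
  1+1+1 = 1 carry 1
  0+1+1 = 0 carry 1
  0+0+1 = 1
  1+0 = 1
  1+0 = 1
  0+0 = 0
  1+0 = 1
  1+0 = 1
  1+0 = 1
  1+1 = 0 carry 1
  0+0+1 = 1
  1+0 = 1
  0+1 = 1
  1+0 = 1
  0+1 = 1
  1+0 = 1
Sum = 0b1111110111011101001001011; now AND with 0b0100000110110100100000110:
  1111110111011101001001011
& 0100000110110100100000110
= 0100000110010100000000010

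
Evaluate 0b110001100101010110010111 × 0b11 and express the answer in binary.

0b10010100110000000011000101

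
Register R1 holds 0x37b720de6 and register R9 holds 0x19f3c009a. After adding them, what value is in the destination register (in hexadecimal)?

Add column by column in base 16, right to left:
  6+a = 0 carry 1
  e+9+1 = 8 carry 1
  d+0+1 = e
  0+0 = 0
  2+c = e
  7+3 = a
  b+f = a carry 1
  7+9+1 = 1 carry 1
  3+1+1 = 5

0x51aae0e80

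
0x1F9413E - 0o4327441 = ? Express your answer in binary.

0x1F9413E = 0b1111110010100000100111110 in binary.
0o4327441 = 0b100011010111100100001 in binary.
Subtract column by column in base 2:
  0-1 → 1 (borrow)
  1-0-1 → 0
  1-0 → 1
  1-0 → 1
  1-0 → 1
  1-1 → 0
  0-0 → 0
  0-0 → 0
  1-1 → 0
  0-1 → 1 (borrow)
  0-1-1 → 0 (borrow)
  0-1-1 → 0 (borrow)
  0-0-1 → 1 (borrow)
  0-1-1 → 0 (borrow)
  1-0-1 → 0
  0-1 → 1 (borrow)
  1-1-1 → 1 (borrow)
  0-0-1 → 1 (borrow)
  0-0-1 → 1 (borrow)
  1-0-1 → 0
  1-1 → 0
  1-0 → 1
  1-0 → 1
  1-0 → 1
  1-0 → 1

0b1111001111001001000011101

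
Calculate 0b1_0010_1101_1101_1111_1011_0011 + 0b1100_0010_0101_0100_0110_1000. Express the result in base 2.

0b1111100000011010000011011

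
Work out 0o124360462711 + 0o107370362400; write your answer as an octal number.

Add column by column in base 8, right to left:
  1+0 = 1
  1+0 = 1
  7+4 = 3 carry 1
  2+2+1 = 5
  6+6 = 4 carry 1
  4+3+1 = 0 carry 1
  0+0+1 = 1
  6+7 = 5 carry 1
  3+3+1 = 7
  4+7 = 3 carry 1
  2+0+1 = 3
  1+1 = 2

0o233751045311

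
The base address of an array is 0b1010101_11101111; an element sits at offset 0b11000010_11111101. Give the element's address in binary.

0b10001100011101100

Add column by column in base 2, right to left:
  1+1 = 0 carry 1
  1+0+1 = 0 carry 1
  1+1+1 = 1 carry 1
  1+1+1 = 1 carry 1
  0+1+1 = 0 carry 1
  1+1+1 = 1 carry 1
  1+1+1 = 1 carry 1
  1+1+1 = 1 carry 1
  1+0+1 = 0 carry 1
  0+1+1 = 0 carry 1
  1+0+1 = 0 carry 1
  0+0+1 = 1
  1+0 = 1
  0+0 = 0
  1+1 = 0 carry 1
  0+1+1 = 0 carry 1
  final carry 1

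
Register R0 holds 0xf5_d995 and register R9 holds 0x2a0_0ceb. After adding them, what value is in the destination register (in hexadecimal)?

Add column by column in base 16, right to left:
  5+b = 0 carry 1
  9+e+1 = 8 carry 1
  9+c+1 = 6 carry 1
  d+0+1 = e
  5+0 = 5
  f+a = 9 carry 1
  0+2+1 = 3

0x395e680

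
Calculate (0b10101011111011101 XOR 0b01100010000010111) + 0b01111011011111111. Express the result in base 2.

First 0b10101011111011101 XOR 0b01100010000010111 = 0b11001001111001010.
Add column by column in base 2, right to left:
  0+1 = 1
  1+1 = 0 carry 1
  0+1+1 = 0 carry 1
  1+1+1 = 1 carry 1
  0+1+1 = 0 carry 1
  0+1+1 = 0 carry 1
  1+1+1 = 1 carry 1
  1+1+1 = 1 carry 1
  1+0+1 = 0 carry 1
  1+1+1 = 1 carry 1
  0+1+1 = 0 carry 1
  0+0+1 = 1
  1+1 = 0 carry 1
  0+1+1 = 0 carry 1
  0+1+1 = 0 carry 1
  1+1+1 = 1 carry 1
  1+0+1 = 0 carry 1
  final carry 1

0b101000101011001001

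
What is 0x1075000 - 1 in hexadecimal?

0x1074FFF

The trailing 3 digits are 0, so subtracting 1 borrows through: they become F and the next digit up decrements.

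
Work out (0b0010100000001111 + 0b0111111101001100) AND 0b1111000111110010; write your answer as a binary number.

Add column by column in base 2, right to left:
  1+0 = 1
  1+0 = 1
  1+1 = 0 carry 1
  1+1+1 = 1 carry 1
  0+0+1 = 1
  0+0 = 0
  0+1 = 1
  0+0 = 0
  0+1 = 1
  0+1 = 1
  0+1 = 1
  1+1 = 0 carry 1
  0+1+1 = 0 carry 1
  1+1+1 = 1 carry 1
  0+1+1 = 0 carry 1
  final carry 1
Sum = 0b1010011101011011; now AND with 0b1111000111110010:
  1010011101011011
& 1111000111110010
= 1010000101010010

0b1010000101010010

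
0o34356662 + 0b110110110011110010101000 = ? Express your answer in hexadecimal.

0o34356662 = 0x71ddb2 in hexadecimal.
0b110110110011110010101000 = 0xdb3ca8 in hexadecimal.
Add column by column in base 16, right to left:
  2+8 = a
  b+a = 5 carry 1
  d+c+1 = a carry 1
  d+3+1 = 1 carry 1
  1+b+1 = d
  7+d = 4 carry 1
  final carry 1

0x14d1a5a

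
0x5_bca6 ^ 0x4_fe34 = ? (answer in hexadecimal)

0x14292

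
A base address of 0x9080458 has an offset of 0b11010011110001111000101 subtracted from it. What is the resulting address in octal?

0x9080458 = 0o1102002130 in octal.
0b11010011110001111000101 = 0o32361705 in octal.
Subtract column by column in base 8:
  0-5 → 3 (borrow)
  3-0-1 → 2
  1-7 → 2 (borrow)
  2-1-1 → 0
  0-6 → 2 (borrow)
  0-3-1 → 4 (borrow)
  2-2-1 → 7 (borrow)
  0-3-1 → 4 (borrow)
  1-0-1 → 0
  1-0 → 1

0o1047420223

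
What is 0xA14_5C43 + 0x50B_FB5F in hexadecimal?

Add column by column in base 16, right to left:
  3+F = 2 carry 1
  4+5+1 = A
  C+B = 7 carry 1
  5+F+1 = 5 carry 1
  4+B+1 = 0 carry 1
  1+0+1 = 2
  A+5 = F

0xF2057A2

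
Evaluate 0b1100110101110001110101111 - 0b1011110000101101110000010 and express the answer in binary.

Subtract column by column in base 2:
  1-0 → 1
  1-1 → 0
  1-0 → 1
  1-0 → 1
  0-0 → 0
  1-0 → 1
  0-0 → 0
  1-1 → 0
  1-1 → 0
  1-1 → 0
  0-0 → 0
  0-1 → 1 (borrow)
  0-1-1 → 0 (borrow)
  1-0-1 → 0
  1-1 → 0
  1-0 → 1
  0-0 → 0
  1-0 → 1
  0-0 → 0
  1-1 → 0
  1-1 → 0
  0-1 → 1 (borrow)
  0-1-1 → 0 (borrow)
  1-0-1 → 0
  1-1 → 0

0b1000101000100000101101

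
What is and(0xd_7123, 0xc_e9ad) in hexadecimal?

0xc6121

AND each hex digit independently (no carries):
  d&c=c, 7&e=6, 1&9=1, 2&a=2, 3&d=1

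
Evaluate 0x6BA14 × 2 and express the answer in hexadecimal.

0xD7428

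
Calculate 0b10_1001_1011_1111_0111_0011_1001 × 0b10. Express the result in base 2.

0b101001101111110111001110010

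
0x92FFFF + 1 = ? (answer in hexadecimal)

0x930000

The trailing 4 digits are F (max in base 16), so adding 1 cascades: they roll to 0 and the next digit up increments.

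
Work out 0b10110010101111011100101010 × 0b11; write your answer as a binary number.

Multiply each base-2 digit by 3, carrying:
  0×3 = 0 → write 0
  1×3 = 3 → write 1 carry 1
  0×3+1 = 1 → write 1
  1×3 = 3 → write 1 carry 1
  0×3+1 = 1 → write 1
  1×3 = 3 → write 1 carry 1
  0×3+1 = 1 → write 1
  0×3 = 0 → write 0
  1×3 = 3 → write 1 carry 1
  1×3+1 = 4 → write 0 carry 2
  1×3+2 = 5 → write 1 carry 2
  0×3+2 = 2 → write 0 carry 1
  1×3+1 = 4 → write 0 carry 2
  1×3+2 = 5 → write 1 carry 2
  1×3+2 = 5 → write 1 carry 2
  1×3+2 = 5 → write 1 carry 2
  0×3+2 = 2 → write 0 carry 1
  1×3+1 = 4 → write 0 carry 2
  0×3+2 = 2 → write 0 carry 1
  1×3+1 = 4 → write 0 carry 2
  0×3+2 = 2 → write 0 carry 1
  0×3+1 = 1 → write 1
  1×3 = 3 → write 1 carry 1
  1×3+1 = 4 → write 0 carry 2
  0×3+2 = 2 → write 0 carry 1
  1×3+1 = 4 → write 0 carry 2
  remaining carry: 10

0b1000011000001110010101111110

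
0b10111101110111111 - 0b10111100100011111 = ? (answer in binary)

Subtract column by column in base 2:
  1-1 → 0
  1-1 → 0
  1-1 → 0
  1-1 → 0
  1-1 → 0
  1-0 → 1
  0-0 → 0
  1-0 → 1
  1-1 → 0
  1-0 → 1
  0-0 → 0
  1-1 → 0
  1-1 → 0
  1-1 → 0
  1-1 → 0
  0-0 → 0
  1-1 → 0

0b1010100000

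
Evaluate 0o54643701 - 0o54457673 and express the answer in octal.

0o164006

Subtract column by column in base 8:
  1-3 → 6 (borrow)
  0-7-1 → 0 (borrow)
  7-6-1 → 0
  3-7 → 4 (borrow)
  4-5-1 → 6 (borrow)
  6-4-1 → 1
  4-4 → 0
  5-5 → 0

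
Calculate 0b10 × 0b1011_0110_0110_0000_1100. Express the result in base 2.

0b101101100110000011000

Multiply each base-2 digit by 2, carrying:
  0×2 = 0 → write 0
  0×2 = 0 → write 0
  1×2 = 2 → write 0 carry 1
  1×2+1 = 3 → write 1 carry 1
  0×2+1 = 1 → write 1
  0×2 = 0 → write 0
  0×2 = 0 → write 0
  0×2 = 0 → write 0
  0×2 = 0 → write 0
  1×2 = 2 → write 0 carry 1
  1×2+1 = 3 → write 1 carry 1
  0×2+1 = 1 → write 1
  0×2 = 0 → write 0
  1×2 = 2 → write 0 carry 1
  1×2+1 = 3 → write 1 carry 1
  0×2+1 = 1 → write 1
  1×2 = 2 → write 0 carry 1
  1×2+1 = 3 → write 1 carry 1
  0×2+1 = 1 → write 1
  1×2 = 2 → write 0 carry 1
  remaining carry: 1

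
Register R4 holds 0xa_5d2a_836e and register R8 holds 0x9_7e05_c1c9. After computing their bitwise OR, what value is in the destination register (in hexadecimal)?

OR each hex digit independently (no carries):
  a|9=b, 5|7=7, d|e=f, 2|0=2, a|5=f, 8|c=c, 3|1=3, 6|c=e, e|9=f

0xb7f2fc3ef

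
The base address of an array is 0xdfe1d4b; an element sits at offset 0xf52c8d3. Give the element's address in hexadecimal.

Add column by column in base 16, right to left:
  b+3 = e
  4+d = 1 carry 1
  d+8+1 = 6 carry 1
  1+c+1 = e
  e+2 = 0 carry 1
  f+5+1 = 5 carry 1
  d+f+1 = d carry 1
  final carry 1

0x1d50e61e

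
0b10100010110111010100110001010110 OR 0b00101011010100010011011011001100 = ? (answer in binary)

0b10101011110111010111111011011110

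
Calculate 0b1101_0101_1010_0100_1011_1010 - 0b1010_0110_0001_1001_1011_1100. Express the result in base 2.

Subtract column by column in base 2:
  0-0 → 0
  1-0 → 1
  0-1 → 1 (borrow)
  1-1-1 → 1 (borrow)
  1-1-1 → 1 (borrow)
  1-1-1 → 1 (borrow)
  0-0-1 → 1 (borrow)
  1-1-1 → 1 (borrow)
  0-1-1 → 0 (borrow)
  0-0-1 → 1 (borrow)
  1-0-1 → 0
  0-1 → 1 (borrow)
  0-1-1 → 0 (borrow)
  1-0-1 → 0
  0-0 → 0
  1-0 → 1
  1-0 → 1
  0-1 → 1 (borrow)
  1-1-1 → 1 (borrow)
  0-0-1 → 1 (borrow)
  1-0-1 → 0
  0-1 → 1 (borrow)
  1-0-1 → 0
  1-1 → 0

0b1011111000101011111110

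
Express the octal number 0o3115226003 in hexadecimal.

0x19352C03

Each octal digit is 3 bits: 3=011 1=001 1=001 5=101 2=010 2=010 6=110 0=000 0=000 3=011.
Group the bits into nibbles: 0001 1001 0011 0101 0010 1100 0000 0011 → 19352C03.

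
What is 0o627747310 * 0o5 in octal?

0o3767604750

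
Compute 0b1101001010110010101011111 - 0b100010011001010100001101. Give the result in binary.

0b1000110111101000001010010

Subtract column by column in base 2:
  1-1 → 0
  1-0 → 1
  1-1 → 0
  1-1 → 0
  1-0 → 1
  0-0 → 0
  1-0 → 1
  0-0 → 0
  1-1 → 0
  0-0 → 0
  1-1 → 0
  0-0 → 0
  0-1 → 1 (borrow)
  1-0-1 → 0
  1-0 → 1
  0-1 → 1 (borrow)
  1-1-1 → 1 (borrow)
  0-0-1 → 1 (borrow)
  1-0-1 → 0
  0-1 → 1 (borrow)
  0-0-1 → 1 (borrow)
  1-0-1 → 0
  0-0 → 0
  1-1 → 0
  1-0 → 1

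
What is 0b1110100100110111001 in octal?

0o1644671

Group the bits in threes: 001 110 100 100 110 111 001 → 1644671.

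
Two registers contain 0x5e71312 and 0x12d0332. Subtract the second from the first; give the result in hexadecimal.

0x4ba0fe0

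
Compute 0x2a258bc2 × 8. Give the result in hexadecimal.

Multiply each base-16 digit by 8, carrying:
  2×8 = 16 → write 0 carry 1
  c×8+1 = 97 → write 1 carry 6
  b×8+6 = 94 → write e carry 5
  8×8+5 = 69 → write 5 carry 4
  5×8+4 = 44 → write c carry 2
  2×8+2 = 18 → write 2 carry 1
  a×8+1 = 81 → write 1 carry 5
  2×8+5 = 21 → write 5 carry 1
  remaining carry: 1

0x1512c5e10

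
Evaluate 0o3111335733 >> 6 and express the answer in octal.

0o31113357

Shifting right by 6 bits = 2 oct digits: drop the last 2.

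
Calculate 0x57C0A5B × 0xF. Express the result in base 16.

0x52449B55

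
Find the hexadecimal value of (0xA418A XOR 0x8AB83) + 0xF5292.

First 0xA418A XOR 0x8AB83 = 0x2EA09.
Add column by column in base 16, right to left:
  9+2 = B
  0+9 = 9
  A+2 = C
  E+5 = 3 carry 1
  2+F+1 = 2 carry 1
  final carry 1

0x123C9B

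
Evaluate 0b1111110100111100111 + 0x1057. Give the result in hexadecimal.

0x7fa3e

0b1111110100111100111 = 0x7e9e7 in hexadecimal.
Add column by column in base 16, right to left:
  7+7 = e
  e+5 = 3 carry 1
  9+0+1 = a
  e+1 = f
  7+0 = 7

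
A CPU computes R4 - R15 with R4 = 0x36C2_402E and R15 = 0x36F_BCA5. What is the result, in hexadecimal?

Subtract column by column in base 16:
  E-5 → 9
  2-A → 8 (borrow)
  0-C-1 → 3 (borrow)
  4-B-1 → 8 (borrow)
  2-F-1 → 2 (borrow)
  C-6-1 → 5
  6-3 → 3
  3-0 → 3

0x33528389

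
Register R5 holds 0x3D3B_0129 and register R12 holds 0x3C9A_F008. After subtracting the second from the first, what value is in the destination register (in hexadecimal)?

0xA01121

Subtract column by column in base 16:
  9-8 → 1
  2-0 → 2
  1-0 → 1
  0-F → 1 (borrow)
  B-A-1 → 0
  3-9 → A (borrow)
  D-C-1 → 0
  3-3 → 0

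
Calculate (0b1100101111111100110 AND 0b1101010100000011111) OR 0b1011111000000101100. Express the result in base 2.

0b1100101111111100110 AND 0b1101010100000011111 = 0b1100000100000000110.
Then OR with 0b1011111000000101100.

0b1111111100000101110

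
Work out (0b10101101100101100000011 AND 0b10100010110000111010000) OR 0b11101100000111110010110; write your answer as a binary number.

0b11101100100111110010110

0b10101101100101100000011 AND 0b10100010110000111010000 = 0b10100000100000100000000.
Then OR with 0b11101100000111110010110.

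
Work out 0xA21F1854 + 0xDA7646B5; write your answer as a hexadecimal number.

Add column by column in base 16, right to left:
  4+5 = 9
  5+B = 0 carry 1
  8+6+1 = F
  1+4 = 5
  F+6 = 5 carry 1
  1+7+1 = 9
  2+A = C
  A+D = 7 carry 1
  final carry 1

0x17C955F09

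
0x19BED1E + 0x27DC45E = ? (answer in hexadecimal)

0x419B17C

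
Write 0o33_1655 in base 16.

Each octal digit is 3 bits: 3=011 3=011 1=001 6=110 5=101 5=101.
Group the bits into nibbles: 0001 1011 0011 1010 1101 → 1B3AD.

0x1B3AD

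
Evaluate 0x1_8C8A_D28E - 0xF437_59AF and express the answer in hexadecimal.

0x985378DF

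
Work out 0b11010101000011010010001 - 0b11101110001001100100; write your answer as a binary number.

Subtract column by column in base 2:
  1-0 → 1
  0-0 → 0
  0-1 → 1 (borrow)
  0-0-1 → 1 (borrow)
  1-0-1 → 0
  0-1 → 1 (borrow)
  0-1-1 → 0 (borrow)
  1-0-1 → 0
  0-0 → 0
  1-1 → 0
  1-0 → 1
  0-0 → 0
  0-0 → 0
  0-1 → 1 (borrow)
  0-1-1 → 0 (borrow)
  1-1-1 → 1 (borrow)
  0-0-1 → 1 (borrow)
  1-1-1 → 1 (borrow)
  0-1-1 → 0 (borrow)
  1-1-1 → 1 (borrow)
  0-0-1 → 1 (borrow)
  1-0-1 → 0
  1-0 → 1

0b10110111010010000101101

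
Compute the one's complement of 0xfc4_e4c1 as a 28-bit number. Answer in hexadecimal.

0x03b1b3e

Each hex digit d becomes f−d:
  f→0, c→3, 4→b, e→1, 4→b, c→3, 1→e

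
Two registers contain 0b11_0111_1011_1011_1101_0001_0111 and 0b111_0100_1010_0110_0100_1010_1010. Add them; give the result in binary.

Add column by column in base 2, right to left:
  1+0 = 1
  1+1 = 0 carry 1
  1+0+1 = 0 carry 1
  0+1+1 = 0 carry 1
  1+0+1 = 0 carry 1
  0+1+1 = 0 carry 1
  0+0+1 = 1
  0+1 = 1
  1+0 = 1
  0+0 = 0
  1+1 = 0 carry 1
  1+0+1 = 0 carry 1
  1+0+1 = 0 carry 1
  1+1+1 = 1 carry 1
  0+1+1 = 0 carry 1
  1+0+1 = 0 carry 1
  1+0+1 = 0 carry 1
  1+1+1 = 1 carry 1
  0+0+1 = 1
  1+1 = 0 carry 1
  1+0+1 = 0 carry 1
  1+0+1 = 0 carry 1
  1+1+1 = 1 carry 1
  0+0+1 = 1
  1+1 = 0 carry 1
  1+1+1 = 1 carry 1
  0+1+1 = 0 carry 1
  final carry 1

0b1010110001100010000111000001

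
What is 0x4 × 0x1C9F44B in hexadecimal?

0x727D12C

Multiply each base-16 digit by 4, carrying:
  B×4 = 44 → write C carry 2
  4×4+2 = 18 → write 2 carry 1
  4×4+1 = 17 → write 1 carry 1
  F×4+1 = 61 → write D carry 3
  9×4+3 = 39 → write 7 carry 2
  C×4+2 = 50 → write 2 carry 3
  1×4+3 = 7 → write 7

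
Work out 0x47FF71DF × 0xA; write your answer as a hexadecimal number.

0x2CFFA72B6

Multiply each base-16 digit by 10, carrying:
  F×10 = 150 → write 6 carry 9
  D×10+9 = 139 → write B carry 8
  1×10+8 = 18 → write 2 carry 1
  7×10+1 = 71 → write 7 carry 4
  F×10+4 = 154 → write A carry 9
  F×10+9 = 159 → write F carry 9
  7×10+9 = 79 → write F carry 4
  4×10+4 = 44 → write C carry 2
  remaining carry: 2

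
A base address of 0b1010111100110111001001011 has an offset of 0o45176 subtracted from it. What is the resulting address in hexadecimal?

0b1010111100110111001001011 = 0x15E6E4B in hexadecimal.
0o45176 = 0x4A7E in hexadecimal.
Subtract column by column in base 16:
  B-E → D (borrow)
  4-7-1 → C (borrow)
  E-A-1 → 3
  6-4 → 2
  E-0 → E
  5-0 → 5
  1-0 → 1

0x15E23CD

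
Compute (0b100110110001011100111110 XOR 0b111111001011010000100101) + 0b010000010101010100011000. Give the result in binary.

0b101010001111100000110011

First 0b100110110001011100111110 XOR 0b111111001011010000100101 = 0b011001111010001100011011.
Add column by column in base 2, right to left:
  1+0 = 1
  1+0 = 1
  0+0 = 0
  1+1 = 0 carry 1
  1+1+1 = 1 carry 1
  0+0+1 = 1
  0+0 = 0
  0+0 = 0
  1+1 = 0 carry 1
  1+0+1 = 0 carry 1
  0+1+1 = 0 carry 1
  0+0+1 = 1
  0+1 = 1
  1+0 = 1
  0+1 = 1
  1+0 = 1
  1+1 = 0 carry 1
  1+0+1 = 0 carry 1
  1+0+1 = 0 carry 1
  0+0+1 = 1
  0+0 = 0
  1+0 = 1
  1+1 = 0 carry 1
  final carry 1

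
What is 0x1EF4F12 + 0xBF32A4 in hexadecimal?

0x2AE81B6

Add column by column in base 16, right to left:
  2+4 = 6
  1+A = B
  F+2 = 1 carry 1
  4+3+1 = 8
  F+F = E carry 1
  E+B+1 = A carry 1
  1+0+1 = 2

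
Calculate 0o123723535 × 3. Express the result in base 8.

Multiply each base-8 digit by 3, carrying:
  5×3 = 15 → write 7 carry 1
  3×3+1 = 10 → write 2 carry 1
  5×3+1 = 16 → write 0 carry 2
  3×3+2 = 11 → write 3 carry 1
  2×3+1 = 7 → write 7
  7×3 = 21 → write 5 carry 2
  3×3+2 = 11 → write 3 carry 1
  2×3+1 = 7 → write 7
  1×3 = 3 → write 3

0o373573027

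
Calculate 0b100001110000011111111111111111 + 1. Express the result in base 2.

The trailing 17 digits are 1 (max in base 2), so adding 1 cascades: they roll to 0 and the next digit up increments.

0b100001110000100000000000000000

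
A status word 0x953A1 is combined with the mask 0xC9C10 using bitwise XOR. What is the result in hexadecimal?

0x5CFB1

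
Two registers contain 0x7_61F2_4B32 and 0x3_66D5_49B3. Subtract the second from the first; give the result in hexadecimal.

0x3FB1D017F

Subtract column by column in base 16:
  2-3 → F (borrow)
  3-B-1 → 7 (borrow)
  B-9-1 → 1
  4-4 → 0
  2-5 → D (borrow)
  F-D-1 → 1
  1-6 → B (borrow)
  6-6-1 → F (borrow)
  7-3-1 → 3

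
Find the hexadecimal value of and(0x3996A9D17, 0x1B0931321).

AND each hex digit independently (no carries):
  3&1=1, 9&B=9, 9&0=0, 6&9=0, A&3=2, 9&1=1, D&3=1, 1&2=0, 7&1=1

0x190021101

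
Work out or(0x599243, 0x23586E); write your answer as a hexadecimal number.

OR each hex digit independently (no carries):
  5|2=7, 9|3=B, 9|5=D, 2|8=A, 4|6=6, 3|E=F

0x7BDA6F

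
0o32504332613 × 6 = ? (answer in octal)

Multiply each base-8 digit by 6, carrying:
  3×6 = 18 → write 2 carry 2
  1×6+2 = 8 → write 0 carry 1
  6×6+1 = 37 → write 5 carry 4
  2×6+4 = 16 → write 0 carry 2
  3×6+2 = 20 → write 4 carry 2
  3×6+2 = 20 → write 4 carry 2
  4×6+2 = 26 → write 2 carry 3
  0×6+3 = 3 → write 3
  5×6 = 30 → write 6 carry 3
  2×6+3 = 15 → write 7 carry 1
  3×6+1 = 19 → write 3 carry 2
  remaining carry: 2

0o237632440502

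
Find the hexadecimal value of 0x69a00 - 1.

The trailing 2 digits are 0, so subtracting 1 borrows through: they become F and the next digit up decrements.

0x699ff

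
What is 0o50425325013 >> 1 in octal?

0o24212552405

1 bits is not a whole number of base-8 digits; in binary: 101000100010101011010101000001011 >> 1 = 10100010001010101101010100000101.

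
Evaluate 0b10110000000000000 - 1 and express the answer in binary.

0b10101111111111111

The trailing 13 digits are 0, so subtracting 1 borrows through: they become 1 and the next digit up decrements.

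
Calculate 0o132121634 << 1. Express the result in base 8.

1 bits is not a whole number of base-8 digits; in binary: 1011010001010001110011100 << 1 = 10110100010100011100111000.

0o264243470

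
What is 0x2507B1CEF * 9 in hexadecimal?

Multiply each base-16 digit by 9, carrying:
  F×9 = 135 → write 7 carry 8
  E×9+8 = 134 → write 6 carry 8
  C×9+8 = 116 → write 4 carry 7
  1×9+7 = 16 → write 0 carry 1
  B×9+1 = 100 → write 4 carry 6
  7×9+6 = 69 → write 5 carry 4
  0×9+4 = 4 → write 4
  5×9 = 45 → write D carry 2
  2×9+2 = 20 → write 4 carry 1
  remaining carry: 1

0x14D4540467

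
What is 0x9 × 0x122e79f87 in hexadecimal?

Multiply each base-16 digit by 9, carrying:
  7×9 = 63 → write f carry 3
  8×9+3 = 75 → write b carry 4
  f×9+4 = 139 → write b carry 8
  9×9+8 = 89 → write 9 carry 5
  7×9+5 = 68 → write 4 carry 4
  e×9+4 = 130 → write 2 carry 8
  2×9+8 = 26 → write a carry 1
  2×9+1 = 19 → write 3 carry 1
  1×9+1 = 10 → write a

0xa3a249bbf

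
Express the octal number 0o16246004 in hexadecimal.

0x394c04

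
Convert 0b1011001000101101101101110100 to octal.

0o1310555564

Group the bits in threes: 001 011 001 000 101 101 101 101 110 100 → 1310555564.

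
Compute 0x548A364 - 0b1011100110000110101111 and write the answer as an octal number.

0x548A364 = 0o522121544 in octal.
0b1011100110000110101111 = 0o13460657 in octal.
Subtract column by column in base 8:
  4-7 → 5 (borrow)
  4-5-1 → 6 (borrow)
  5-6-1 → 6 (borrow)
  1-0-1 → 0
  2-6 → 4 (borrow)
  1-4-1 → 4 (borrow)
  2-3-1 → 6 (borrow)
  2-1-1 → 0
  5-0 → 5

0o506440665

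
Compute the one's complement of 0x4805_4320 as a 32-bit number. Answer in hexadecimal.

Each hex digit d becomes F−d:
  4→B, 8→7, 0→F, 5→A, 4→B, 3→C, 2→D, 0→F

0xB7FABCDF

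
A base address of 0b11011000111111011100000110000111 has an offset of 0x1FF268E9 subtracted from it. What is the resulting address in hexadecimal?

0xB90B589E

0b11011000111111011100000110000111 = 0xD8FDC187 in hexadecimal.
Subtract column by column in base 16:
  7-9 → E (borrow)
  8-E-1 → 9 (borrow)
  1-8-1 → 8 (borrow)
  C-6-1 → 5
  D-2 → B
  F-F → 0
  8-F → 9 (borrow)
  D-1-1 → B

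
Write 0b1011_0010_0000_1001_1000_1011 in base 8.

Group the bits in threes: 101 100 100 000 100 110 001 011 → 54404613.

0o54404613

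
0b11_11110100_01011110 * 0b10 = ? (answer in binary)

0b1111110100010111100

Multiply each base-2 digit by 2, carrying:
  0×2 = 0 → write 0
  1×2 = 2 → write 0 carry 1
  1×2+1 = 3 → write 1 carry 1
  1×2+1 = 3 → write 1 carry 1
  1×2+1 = 3 → write 1 carry 1
  0×2+1 = 1 → write 1
  1×2 = 2 → write 0 carry 1
  0×2+1 = 1 → write 1
  0×2 = 0 → write 0
  0×2 = 0 → write 0
  1×2 = 2 → write 0 carry 1
  0×2+1 = 1 → write 1
  1×2 = 2 → write 0 carry 1
  1×2+1 = 3 → write 1 carry 1
  1×2+1 = 3 → write 1 carry 1
  1×2+1 = 3 → write 1 carry 1
  1×2+1 = 3 → write 1 carry 1
  1×2+1 = 3 → write 1 carry 1
  remaining carry: 1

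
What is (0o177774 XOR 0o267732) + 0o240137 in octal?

First 0o177774 XOR 0o267732 = 0o310046.
Add column by column in base 8, right to left:
  6+7 = 5 carry 1
  4+3+1 = 0 carry 1
  0+1+1 = 2
  0+0 = 0
  1+4 = 5
  3+2 = 5

0o550205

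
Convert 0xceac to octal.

Expand each hex digit to 4 bits: c=1100 e=1110 a=1010 c=1100.
Group the bits in threes: 001 100 111 010 101 100 → 147254.

0o147254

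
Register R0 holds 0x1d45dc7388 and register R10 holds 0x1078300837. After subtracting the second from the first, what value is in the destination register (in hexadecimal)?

0xccdac6b51

Subtract column by column in base 16:
  8-7 → 1
  8-3 → 5
  3-8 → b (borrow)
  7-0-1 → 6
  c-0 → c
  d-3 → a
  5-8 → d (borrow)
  4-7-1 → c (borrow)
  d-0-1 → c
  1-1 → 0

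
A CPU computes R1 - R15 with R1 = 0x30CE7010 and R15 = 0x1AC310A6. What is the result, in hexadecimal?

Subtract column by column in base 16:
  0-6 → A (borrow)
  1-A-1 → 6 (borrow)
  0-0-1 → F (borrow)
  7-1-1 → 5
  E-3 → B
  C-C → 0
  0-A → 6 (borrow)
  3-1-1 → 1

0x160B5F6A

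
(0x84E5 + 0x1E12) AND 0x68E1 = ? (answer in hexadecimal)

0x20E1

Add column by column in base 16, right to left:
  5+2 = 7
  E+1 = F
  4+E = 2 carry 1
  8+1+1 = A
Sum = 0xA2F7; now AND with 0x68E1:
  A&6=2, 2&8=0, F&E=E, 7&1=1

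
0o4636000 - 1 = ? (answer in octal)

0o4635777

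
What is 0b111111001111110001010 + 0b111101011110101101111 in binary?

Add column by column in base 2, right to left:
  0+1 = 1
  1+1 = 0 carry 1
  0+1+1 = 0 carry 1
  1+1+1 = 1 carry 1
  0+0+1 = 1
  0+1 = 1
  0+1 = 1
  1+0 = 1
  1+1 = 0 carry 1
  1+0+1 = 0 carry 1
  1+1+1 = 1 carry 1
  1+1+1 = 1 carry 1
  1+1+1 = 1 carry 1
  0+1+1 = 0 carry 1
  0+0+1 = 1
  1+1 = 0 carry 1
  1+0+1 = 0 carry 1
  1+1+1 = 1 carry 1
  1+1+1 = 1 carry 1
  1+1+1 = 1 carry 1
  1+1+1 = 1 carry 1
  final carry 1

0b1111100101110011111001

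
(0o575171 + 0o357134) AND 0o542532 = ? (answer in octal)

Add column by column in base 8, right to left:
  1+4 = 5
  7+3 = 2 carry 1
  1+1+1 = 3
  5+7 = 4 carry 1
  7+5+1 = 5 carry 1
  5+3+1 = 1 carry 1
  final carry 1
Sum = 0o1154325; now AND with 0o542532:
  1&0=0, 1&5=1, 5&4=4, 4&2=0, 3&5=1, 2&3=2, 5&2=0

0o140120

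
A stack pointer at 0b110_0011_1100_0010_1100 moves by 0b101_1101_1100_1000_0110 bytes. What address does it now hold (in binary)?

Add column by column in base 2, right to left:
  0+0 = 0
  0+1 = 1
  1+1 = 0 carry 1
  1+0+1 = 0 carry 1
  0+0+1 = 1
  1+0 = 1
  0+0 = 0
  0+1 = 1
  0+0 = 0
  0+0 = 0
  1+1 = 0 carry 1
  1+1+1 = 1 carry 1
  1+1+1 = 1 carry 1
  1+0+1 = 0 carry 1
  0+1+1 = 0 carry 1
  0+1+1 = 0 carry 1
  0+1+1 = 0 carry 1
  1+0+1 = 0 carry 1
  1+1+1 = 1 carry 1
  final carry 1

0b11000001100010110010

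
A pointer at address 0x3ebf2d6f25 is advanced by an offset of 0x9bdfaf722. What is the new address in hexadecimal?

0x487d286647

Add column by column in base 16, right to left:
  5+2 = 7
  2+2 = 4
  f+7 = 6 carry 1
  6+f+1 = 6 carry 1
  d+a+1 = 8 carry 1
  2+f+1 = 2 carry 1
  f+d+1 = d carry 1
  b+b+1 = 7 carry 1
  e+9+1 = 8 carry 1
  3+0+1 = 4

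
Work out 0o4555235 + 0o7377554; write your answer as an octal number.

0o14155011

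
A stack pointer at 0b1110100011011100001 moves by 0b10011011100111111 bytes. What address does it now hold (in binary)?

0b10000111111000100000

Add column by column in base 2, right to left:
  1+1 = 0 carry 1
  0+1+1 = 0 carry 1
  0+1+1 = 0 carry 1
  0+1+1 = 0 carry 1
  0+1+1 = 0 carry 1
  1+1+1 = 1 carry 1
  1+0+1 = 0 carry 1
  1+0+1 = 0 carry 1
  0+1+1 = 0 carry 1
  1+1+1 = 1 carry 1
  1+1+1 = 1 carry 1
  0+0+1 = 1
  0+1 = 1
  0+1 = 1
  1+0 = 1
  0+0 = 0
  1+1 = 0 carry 1
  1+0+1 = 0 carry 1
  1+0+1 = 0 carry 1
  final carry 1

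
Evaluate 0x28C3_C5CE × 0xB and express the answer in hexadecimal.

0x1C0697FDA

Multiply each base-16 digit by 11, carrying:
  E×11 = 154 → write A carry 9
  C×11+9 = 141 → write D carry 8
  5×11+8 = 63 → write F carry 3
  C×11+3 = 135 → write 7 carry 8
  3×11+8 = 41 → write 9 carry 2
  C×11+2 = 134 → write 6 carry 8
  8×11+8 = 96 → write 0 carry 6
  2×11+6 = 28 → write C carry 1
  remaining carry: 1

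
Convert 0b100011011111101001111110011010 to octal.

0o4337517632

Group the bits in threes: 100 011 011 111 101 001 111 110 011 010 → 4337517632.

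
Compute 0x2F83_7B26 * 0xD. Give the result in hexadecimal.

0x269AD40EE

Multiply each base-16 digit by 13, carrying:
  6×13 = 78 → write E carry 4
  2×13+4 = 30 → write E carry 1
  B×13+1 = 144 → write 0 carry 9
  7×13+9 = 100 → write 4 carry 6
  3×13+6 = 45 → write D carry 2
  8×13+2 = 106 → write A carry 6
  F×13+6 = 201 → write 9 carry 12
  2×13+12 = 38 → write 6 carry 2
  remaining carry: 2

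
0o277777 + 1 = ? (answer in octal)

The trailing 5 digits are 7 (max in base 8), so adding 1 cascades: they roll to 0 and the next digit up increments.

0o300000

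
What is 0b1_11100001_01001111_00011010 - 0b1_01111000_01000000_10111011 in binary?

Subtract column by column in base 2:
  0-1 → 1 (borrow)
  1-1-1 → 1 (borrow)
  0-0-1 → 1 (borrow)
  1-1-1 → 1 (borrow)
  1-1-1 → 1 (borrow)
  0-1-1 → 0 (borrow)
  0-0-1 → 1 (borrow)
  0-1-1 → 0 (borrow)
  1-0-1 → 0
  1-0 → 1
  1-0 → 1
  1-0 → 1
  0-0 → 0
  0-0 → 0
  1-1 → 0
  0-0 → 0
  1-0 → 1
  0-0 → 0
  0-0 → 0
  0-1 → 1 (borrow)
  0-1-1 → 0 (borrow)
  1-1-1 → 1 (borrow)
  1-1-1 → 1 (borrow)
  1-0-1 → 0
  1-1 → 0

0b11010010000111001011111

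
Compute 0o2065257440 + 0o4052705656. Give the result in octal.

0o6140165316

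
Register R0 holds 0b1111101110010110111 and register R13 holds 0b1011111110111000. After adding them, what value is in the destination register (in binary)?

0b10001001110001101111

Add column by column in base 2, right to left:
  1+0 = 1
  1+0 = 1
  1+0 = 1
  0+1 = 1
  1+1 = 0 carry 1
  1+1+1 = 1 carry 1
  0+0+1 = 1
  1+1 = 0 carry 1
  0+1+1 = 0 carry 1
  0+1+1 = 0 carry 1
  1+1+1 = 1 carry 1
  1+1+1 = 1 carry 1
  1+1+1 = 1 carry 1
  0+1+1 = 0 carry 1
  1+0+1 = 0 carry 1
  1+1+1 = 1 carry 1
  1+0+1 = 0 carry 1
  1+0+1 = 0 carry 1
  1+0+1 = 0 carry 1
  final carry 1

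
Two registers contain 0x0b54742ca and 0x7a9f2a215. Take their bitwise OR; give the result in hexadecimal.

0x7bdf7e2df

OR each hex digit independently (no carries):
  0|7=7, b|a=b, 5|9=d, 4|f=f, 7|2=7, 4|a=e, 2|2=2, c|1=d, a|5=f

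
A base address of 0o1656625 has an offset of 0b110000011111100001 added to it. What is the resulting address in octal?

0b110000011111100001 = 0o603741 in octal.
Add column by column in base 8, right to left:
  5+1 = 6
  2+4 = 6
  6+7 = 5 carry 1
  6+3+1 = 2 carry 1
  5+0+1 = 6
  6+6 = 4 carry 1
  1+0+1 = 2

0o2462566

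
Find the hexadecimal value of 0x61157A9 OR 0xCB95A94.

0xEB95FBD

OR each hex digit independently (no carries):
  6|C=E, 1|B=B, 1|9=9, 5|5=5, 7|A=F, A|9=B, 9|4=D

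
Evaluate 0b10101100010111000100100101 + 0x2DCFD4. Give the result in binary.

0b10110111110100000011111001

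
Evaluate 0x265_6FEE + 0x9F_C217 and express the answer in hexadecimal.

0x3053205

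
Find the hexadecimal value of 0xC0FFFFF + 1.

0xC100000

The trailing 5 digits are F (max in base 16), so adding 1 cascades: they roll to 0 and the next digit up increments.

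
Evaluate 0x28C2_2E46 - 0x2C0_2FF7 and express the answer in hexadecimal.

0x2601FE4F

Subtract column by column in base 16:
  6-7 → F (borrow)
  4-F-1 → 4 (borrow)
  E-F-1 → E (borrow)
  2-2-1 → F (borrow)
  2-0-1 → 1
  C-C → 0
  8-2 → 6
  2-0 → 2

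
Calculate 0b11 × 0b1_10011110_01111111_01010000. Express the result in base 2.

Multiply each base-2 digit by 3, carrying:
  0×3 = 0 → write 0
  0×3 = 0 → write 0
  0×3 = 0 → write 0
  0×3 = 0 → write 0
  1×3 = 3 → write 1 carry 1
  0×3+1 = 1 → write 1
  1×3 = 3 → write 1 carry 1
  0×3+1 = 1 → write 1
  1×3 = 3 → write 1 carry 1
  1×3+1 = 4 → write 0 carry 2
  1×3+2 = 5 → write 1 carry 2
  1×3+2 = 5 → write 1 carry 2
  1×3+2 = 5 → write 1 carry 2
  1×3+2 = 5 → write 1 carry 2
  1×3+2 = 5 → write 1 carry 2
  0×3+2 = 2 → write 0 carry 1
  0×3+1 = 1 → write 1
  1×3 = 3 → write 1 carry 1
  1×3+1 = 4 → write 0 carry 2
  1×3+2 = 5 → write 1 carry 2
  1×3+2 = 5 → write 1 carry 2
  0×3+2 = 2 → write 0 carry 1
  0×3+1 = 1 → write 1
  1×3 = 3 → write 1 carry 1
  1×3+1 = 4 → write 0 carry 2
  remaining carry: 10

0b100110110110111110111110000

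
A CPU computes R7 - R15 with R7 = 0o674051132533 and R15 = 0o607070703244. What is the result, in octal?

Subtract column by column in base 8:
  3-4 → 7 (borrow)
  3-4-1 → 6 (borrow)
  5-2-1 → 2
  2-3 → 7 (borrow)
  3-0-1 → 2
  1-7 → 2 (borrow)
  1-0-1 → 0
  5-7 → 6 (borrow)
  0-0-1 → 7 (borrow)
  4-7-1 → 4 (borrow)
  7-0-1 → 6
  6-6 → 0

0o64760227267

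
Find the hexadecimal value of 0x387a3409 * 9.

0x1fc4bd451

Multiply each base-16 digit by 9, carrying:
  9×9 = 81 → write 1 carry 5
  0×9+5 = 5 → write 5
  4×9 = 36 → write 4 carry 2
  3×9+2 = 29 → write d carry 1
  a×9+1 = 91 → write b carry 5
  7×9+5 = 68 → write 4 carry 4
  8×9+4 = 76 → write c carry 4
  3×9+4 = 31 → write f carry 1
  remaining carry: 1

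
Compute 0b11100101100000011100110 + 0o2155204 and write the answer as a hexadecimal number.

0b11100101100000011100110 = 0x72c0e6 in hexadecimal.
0o2155204 = 0x8da84 in hexadecimal.
Add column by column in base 16, right to left:
  6+4 = a
  e+8 = 6 carry 1
  0+a+1 = b
  c+d = 9 carry 1
  2+8+1 = b
  7+0 = 7

0x7b9b6a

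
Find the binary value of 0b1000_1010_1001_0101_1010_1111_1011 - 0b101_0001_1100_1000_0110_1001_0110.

0b11100011001101010001100101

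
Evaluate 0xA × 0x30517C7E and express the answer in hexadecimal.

Multiply each base-16 digit by 10, carrying:
  E×10 = 140 → write C carry 8
  7×10+8 = 78 → write E carry 4
  C×10+4 = 124 → write C carry 7
  7×10+7 = 77 → write D carry 4
  1×10+4 = 14 → write E
  5×10 = 50 → write 2 carry 3
  0×10+3 = 3 → write 3
  3×10 = 30 → write E carry 1
  remaining carry: 1

0x1E32EDCEC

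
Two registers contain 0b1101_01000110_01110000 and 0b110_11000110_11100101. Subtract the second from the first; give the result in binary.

Subtract column by column in base 2:
  0-1 → 1 (borrow)
  0-0-1 → 1 (borrow)
  0-1-1 → 0 (borrow)
  0-0-1 → 1 (borrow)
  1-0-1 → 0
  1-1 → 0
  1-1 → 0
  0-1 → 1 (borrow)
  0-0-1 → 1 (borrow)
  1-1-1 → 1 (borrow)
  1-1-1 → 1 (borrow)
  0-0-1 → 1 (borrow)
  0-0-1 → 1 (borrow)
  0-0-1 → 1 (borrow)
  1-1-1 → 1 (borrow)
  0-1-1 → 0 (borrow)
  1-0-1 → 0
  0-1 → 1 (borrow)
  1-1-1 → 1 (borrow)
  1-0-1 → 0

0b1100111111110001011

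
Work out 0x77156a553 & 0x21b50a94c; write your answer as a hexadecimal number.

0x21150a140

AND each hex digit independently (no carries):
  7&2=2, 7&1=1, 1&b=1, 5&5=5, 6&0=0, a&a=a, 5&9=1, 5&4=4, 3&c=0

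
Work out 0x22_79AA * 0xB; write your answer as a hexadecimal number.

0x17B3A4E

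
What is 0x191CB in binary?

0b11001000111001011

Expand each hex digit to 4 bits: 1=0001 9=1001 1=0001 C=1100 B=1011.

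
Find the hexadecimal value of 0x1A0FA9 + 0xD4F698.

Add column by column in base 16, right to left:
  9+8 = 1 carry 1
  A+9+1 = 4 carry 1
  F+6+1 = 6 carry 1
  0+F+1 = 0 carry 1
  A+4+1 = F
  1+D = E

0xEF0641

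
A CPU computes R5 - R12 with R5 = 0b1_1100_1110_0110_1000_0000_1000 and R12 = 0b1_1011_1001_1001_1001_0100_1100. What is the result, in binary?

0b101001100111010111100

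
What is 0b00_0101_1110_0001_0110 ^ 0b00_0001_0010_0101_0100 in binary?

0b000100110001000010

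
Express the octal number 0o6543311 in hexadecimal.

0x1AC6C9

Each octal digit is 3 bits: 6=110 5=101 4=100 3=011 3=011 1=001 1=001.
Group the bits into nibbles: 0001 1010 1100 0110 1100 1001 → 1AC6C9.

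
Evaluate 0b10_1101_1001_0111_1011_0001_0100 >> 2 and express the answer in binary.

Right shift by 2: drop the 2 least-significant bits.

0b101101100101111011000101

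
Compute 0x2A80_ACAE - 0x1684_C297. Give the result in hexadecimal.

0x13FBEA17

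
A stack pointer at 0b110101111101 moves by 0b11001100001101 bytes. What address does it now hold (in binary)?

0b100000010001010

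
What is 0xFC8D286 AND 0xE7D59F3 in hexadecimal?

0xE485082

AND each hex digit independently (no carries):
  F&E=E, C&7=4, 8&D=8, D&5=5, 2&9=0, 8&F=8, 6&3=2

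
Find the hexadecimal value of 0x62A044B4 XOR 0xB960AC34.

0xDBC0E880

XOR each hex digit independently (no carries):
  6^B=D, 2^9=B, A^6=C, 0^0=0, 4^A=E, 4^C=8, B^3=8, 4^4=0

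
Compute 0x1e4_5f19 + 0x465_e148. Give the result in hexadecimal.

0x64a4061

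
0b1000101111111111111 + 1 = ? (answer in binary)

The trailing 13 digits are 1 (max in base 2), so adding 1 cascades: they roll to 0 and the next digit up increments.

0b1000110000000000000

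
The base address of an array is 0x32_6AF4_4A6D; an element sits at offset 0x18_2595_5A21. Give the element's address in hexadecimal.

0x4A9089A48E

Add column by column in base 16, right to left:
  D+1 = E
  6+2 = 8
  A+A = 4 carry 1
  4+5+1 = A
  4+5 = 9
  F+9 = 8 carry 1
  A+5+1 = 0 carry 1
  6+2+1 = 9
  2+8 = A
  3+1 = 4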